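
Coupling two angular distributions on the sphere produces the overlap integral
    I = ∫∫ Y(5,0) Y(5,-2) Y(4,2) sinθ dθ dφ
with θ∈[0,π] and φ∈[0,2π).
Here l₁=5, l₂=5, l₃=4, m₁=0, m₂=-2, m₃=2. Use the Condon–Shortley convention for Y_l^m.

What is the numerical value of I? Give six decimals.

-0.099440

Rules hold: Σm=0, L=14 even, 0≤4≤10.
N = 11·11·9 = 1089
Δ = 6!·4!·4!/15! = 1/3153150
Racah Σ t=1..5: t=1:−1/69120 t=2:+1/1728 t=3:−1/576 t=4:+1/1728 t=5:−1/69120 = -7/11520
⇒ 3j(5 5 4; 0 0 0)² = 2/143, sgn -1
Racah Σ t=1..3: t=1:−1/11520 t=2:+1/1728 t=3:−1/3456 = 7/34560
⇒ 3j(5 5 4; 0 -2 2)² = 7/858, sgn +1
4πI² = N·(3j₀)²·(3jₘ)² = 21/169
I = -1·√(0.12426/4π) = -0.09944006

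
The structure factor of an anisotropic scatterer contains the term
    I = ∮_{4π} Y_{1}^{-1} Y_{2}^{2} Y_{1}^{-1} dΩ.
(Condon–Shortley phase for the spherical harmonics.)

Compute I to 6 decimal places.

0.309019

m-sum 0 ✓  L=4 even ✓  1≤1≤3 ✓
Π(2lᵢ+1) = 3×5×3 = 45
triangle coeff Δ(1,2,1) = 1/30
Σ_t [1,1]: t=1:−1/1 = -1/1
(3j)²=2/15 [(1 2 1; 0 0 0)], sign=+1
Σ_t [2,2]: t=2:+1/4 = 1/4
(3j)²=1/5 [(1 2 1; -1 2 -1)], sign=+1
⇒ 4πI² = 6/5
I = (+1)√(6/5/(4π)) = 0.30901936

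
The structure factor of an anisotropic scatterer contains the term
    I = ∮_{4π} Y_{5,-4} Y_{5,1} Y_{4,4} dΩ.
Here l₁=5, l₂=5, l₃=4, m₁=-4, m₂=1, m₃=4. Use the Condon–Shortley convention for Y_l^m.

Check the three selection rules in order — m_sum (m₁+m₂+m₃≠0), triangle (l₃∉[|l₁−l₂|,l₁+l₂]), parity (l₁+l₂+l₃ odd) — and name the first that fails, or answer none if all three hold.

m_sum

azimuthal sum: -4 + 1 + 4 = 1  ✗
0 ≤ 4 ≤ 10 (triangle on l)
L = 5 + 5 + 4 = 14 (even)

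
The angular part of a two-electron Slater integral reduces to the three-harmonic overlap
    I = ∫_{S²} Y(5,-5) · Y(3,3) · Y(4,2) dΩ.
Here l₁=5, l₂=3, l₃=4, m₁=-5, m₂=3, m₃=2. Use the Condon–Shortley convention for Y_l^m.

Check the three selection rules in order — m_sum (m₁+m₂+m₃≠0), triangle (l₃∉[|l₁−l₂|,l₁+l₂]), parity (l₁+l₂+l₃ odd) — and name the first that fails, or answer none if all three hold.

none

Σmᵢ = 0  ✓
l₃∈[|l₁−l₂|,l₁+l₂]=[2,8], have l₃=4  ✓
Σlᵢ = 12 ⇒ even  ✓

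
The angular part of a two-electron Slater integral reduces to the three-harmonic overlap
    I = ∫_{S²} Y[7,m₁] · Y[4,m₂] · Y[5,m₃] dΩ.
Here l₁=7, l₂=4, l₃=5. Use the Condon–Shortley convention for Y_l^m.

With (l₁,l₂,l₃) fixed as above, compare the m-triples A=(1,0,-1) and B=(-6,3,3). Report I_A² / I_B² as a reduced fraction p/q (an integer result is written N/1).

l's match ⇒ only the (l;m) 3-j factors differ between A and B.
A: triangle coeff Δ(7,4,5) = 1/6126120; Σ_t [2,4]: t=2:+1/55296 t=3:−1/25920 t=4:+1/138240 = -11/829440; (3j)²=11/1326 [(7 4 5; 1 0 -1)], sign=-1
B: triangle coeff Δ(7,4,5) = 1/6126120; Σ_t [5,6]: t=5:−1/9676800 t=6:+1/3628800 = 1/5806080; (3j)²=5/408 [(7 4 5; -6 3 3)], sign=+1
I_A²/I_B² = (11/1326)/(5/408) = 44/65

44/65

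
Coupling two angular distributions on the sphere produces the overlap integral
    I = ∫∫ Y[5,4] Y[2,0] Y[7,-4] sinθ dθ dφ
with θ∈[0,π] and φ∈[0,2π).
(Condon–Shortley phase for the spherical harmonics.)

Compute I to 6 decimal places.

m-sum 0 ✓  L=14 even ✓  3≤7≤7 ✓
Π(2lᵢ+1) = 11×5×15 = 825
triangle coeff Δ(5,2,7) = 1/15015
Σ_t [0,0]: t=0:+1/57600 = 1/57600
(3j)²=21/715 [(5 2 7; 0 0 0)], sign=-1
Σ_t [0,0]: t=0:+1/1451520 = 1/1451520
(3j)²=1/91 [(5 2 7; 4 0 -4)], sign=-1
⇒ 4πI² = 45/169
I = (+1)√(45/169/(4π)) = 0.14556534

0.145565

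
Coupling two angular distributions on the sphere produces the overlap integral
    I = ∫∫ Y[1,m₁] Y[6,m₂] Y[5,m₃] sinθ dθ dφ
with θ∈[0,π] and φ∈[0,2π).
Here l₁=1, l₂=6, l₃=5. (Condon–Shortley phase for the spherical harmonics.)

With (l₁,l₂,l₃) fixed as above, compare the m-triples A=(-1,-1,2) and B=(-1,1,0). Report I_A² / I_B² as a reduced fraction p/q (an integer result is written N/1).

10/21

Same 1,6,5: normalisation and zero-m 3j drop out of the ratio.
A: Δ: 2! 0! 10! / 13! → 1/858; sum: t=2:+1/60480 = 1/60480; 3j²(1 6 5; -1 -1 2) = Δ·Π!·Σ² = 5/429  (sign -1)
B: Δ: 2! 0! 10! / 13! → 1/858; sum: t=2:+1/28800 = 1/28800; 3j²(1 6 5; -1 1 0) = Δ·Π!·Σ² = 7/286  (sign -1)
I_A²/I_B² = (5/429)/(7/286) = 10/21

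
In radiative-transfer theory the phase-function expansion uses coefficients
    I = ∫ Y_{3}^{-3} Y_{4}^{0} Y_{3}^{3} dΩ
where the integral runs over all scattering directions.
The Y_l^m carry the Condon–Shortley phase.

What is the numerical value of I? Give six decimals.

-0.076935

m-sum 0 ✓  L=10 even ✓  1≤3≤7 ✓
Π(2lᵢ+1) = 7×9×7 = 441
triangle coeff Δ(3,4,3) = 1/34650
Σ_t [1,3]: t=1:−1/72 t=2:+1/16 t=3:−1/72 = 5/144
(3j)²=2/77 [(3 4 3; 0 0 0)], sign=-1
Σ_t [4,4]: t=4:+1/1152 = 1/1152
(3j)²=1/154 [(3 4 3; -3 0 3)], sign=+1
⇒ 4πI² = 9/121
I = (-1)√(9/121/(4π)) = -0.07693494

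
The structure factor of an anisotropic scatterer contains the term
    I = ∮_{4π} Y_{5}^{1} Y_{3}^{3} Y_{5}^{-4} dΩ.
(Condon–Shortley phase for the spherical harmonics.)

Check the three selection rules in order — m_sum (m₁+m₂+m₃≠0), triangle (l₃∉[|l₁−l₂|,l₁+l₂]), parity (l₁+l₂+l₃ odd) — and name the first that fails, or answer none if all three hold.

parity

Σmᵢ = 0  ✓
l₃∈[|l₁−l₂|,l₁+l₂]=[2,8], have l₃=5  ✓
Σlᵢ = 13 ⇒ odd  ✗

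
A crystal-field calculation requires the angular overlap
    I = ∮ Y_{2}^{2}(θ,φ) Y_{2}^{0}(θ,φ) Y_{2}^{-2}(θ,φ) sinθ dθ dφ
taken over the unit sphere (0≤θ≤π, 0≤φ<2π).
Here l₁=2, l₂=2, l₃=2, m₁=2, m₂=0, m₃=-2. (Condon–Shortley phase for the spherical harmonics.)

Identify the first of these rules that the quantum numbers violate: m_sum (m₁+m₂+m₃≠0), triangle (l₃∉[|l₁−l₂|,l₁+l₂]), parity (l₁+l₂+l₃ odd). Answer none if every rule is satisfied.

azimuthal sum: 2 + 0 − 2 = 0  ✓
0 ≤ 2 ≤ 4 (triangle on l)  ✓
L = 2 + 2 + 2 = 6 (even)  ✓

none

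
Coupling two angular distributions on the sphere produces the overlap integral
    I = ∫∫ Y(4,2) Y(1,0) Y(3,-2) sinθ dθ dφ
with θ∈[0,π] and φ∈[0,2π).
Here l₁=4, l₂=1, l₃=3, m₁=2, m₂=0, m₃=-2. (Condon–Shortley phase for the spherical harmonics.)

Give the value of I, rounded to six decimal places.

Rules hold: Σm=0, L=8 even, 3≤3≤5.
N = 9·3·7 = 189
Δ = 2!·6!·0!/9! = 1/252
Racah Σ t=1..1: t=1:−1/36 = -1/36
⇒ 3j(4 1 3; 0 0 0)² = 4/63, sgn +1
Racah Σ t=1..1: t=1:−1/120 = -1/120
⇒ 3j(4 1 3; 2 0 -2)² = 1/21, sgn +1
4πI² = N·(3j₀)²·(3jₘ)² = 4/7
I = +1·√(0.571429/4π) = 0.21324362

0.213244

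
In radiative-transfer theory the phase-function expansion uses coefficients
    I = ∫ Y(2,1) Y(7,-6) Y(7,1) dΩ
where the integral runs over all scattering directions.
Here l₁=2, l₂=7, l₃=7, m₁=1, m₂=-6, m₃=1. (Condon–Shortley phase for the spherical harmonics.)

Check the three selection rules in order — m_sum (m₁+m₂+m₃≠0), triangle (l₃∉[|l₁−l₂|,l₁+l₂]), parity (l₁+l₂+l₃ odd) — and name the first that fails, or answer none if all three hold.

m_sum

azimuthal sum: 1 − 6 + 1 = -4  ✗
5 ≤ 7 ≤ 9 (triangle on l)
L = 2 + 7 + 7 = 16 (even)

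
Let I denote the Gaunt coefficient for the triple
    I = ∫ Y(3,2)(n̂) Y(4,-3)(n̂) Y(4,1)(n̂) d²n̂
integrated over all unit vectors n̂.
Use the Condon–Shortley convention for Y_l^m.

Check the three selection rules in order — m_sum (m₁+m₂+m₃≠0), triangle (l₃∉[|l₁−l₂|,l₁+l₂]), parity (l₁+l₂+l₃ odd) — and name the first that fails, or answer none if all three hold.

Σmᵢ = 0  ✓
l₃∈[|l₁−l₂|,l₁+l₂]=[1,7], have l₃=4  ✓
Σlᵢ = 11 ⇒ odd  ✗

parity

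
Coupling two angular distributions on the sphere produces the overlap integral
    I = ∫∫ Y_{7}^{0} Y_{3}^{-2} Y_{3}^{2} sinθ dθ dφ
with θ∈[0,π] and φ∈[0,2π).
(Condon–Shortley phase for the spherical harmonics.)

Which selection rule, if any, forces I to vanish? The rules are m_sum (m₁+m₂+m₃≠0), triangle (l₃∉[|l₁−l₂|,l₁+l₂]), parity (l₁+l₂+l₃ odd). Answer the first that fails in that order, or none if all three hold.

m₁+m₂+m₃ = 0 − 2 + 2 = 0  ✓
triangle: |7−3|=4 ≤ l₃=3 ≤ 7+3=10  ✗
parity: l₁+l₂+l₃ = 13 is odd

triangle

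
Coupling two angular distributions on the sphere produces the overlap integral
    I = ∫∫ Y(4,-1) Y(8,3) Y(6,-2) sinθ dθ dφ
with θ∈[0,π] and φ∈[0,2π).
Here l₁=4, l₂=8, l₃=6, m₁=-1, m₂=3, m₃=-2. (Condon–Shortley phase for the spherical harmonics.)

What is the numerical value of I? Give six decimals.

-0.137123

Checks pass: Σm=0; 18 even; l₃=6∈[4,12].
(2·4+1)(2·8+1)(2·6+1) = 1989
Δ: 6! 2! 10! / 19! → 1/23279256
sum: t=2:+1/1658880 t=3:−1/518400 t=4:+1/1658880 = -1/1382400
3j²(4 8 6; 0 0 0) = Δ·Π!·Σ² = 504/46189  (sign -1)
sum: t=3:−1/5806080 t=4:+1/1451520 t=5:−1/4147200 = 1/3628800
3j²(4 8 6; -1 3 -2) = Δ·Π!·Σ² = 320/29393  (sign +1)
combine: 4πI² = 1989·504/46189·320/29393 = 207360/877591
take √, sign -1: I = -0.13712337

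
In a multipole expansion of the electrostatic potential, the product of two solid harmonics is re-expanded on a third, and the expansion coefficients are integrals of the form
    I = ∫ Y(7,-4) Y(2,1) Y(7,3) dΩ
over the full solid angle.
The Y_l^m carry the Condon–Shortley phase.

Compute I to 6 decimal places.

0.162315

m-sum 0 ✓  L=16 even ✓  5≤7≤9 ✓
Π(2lᵢ+1) = 15×5×15 = 1125
triangle coeff Δ(7,2,7) = 1/185640
Σ_t [0,2]: t=0:+1/2419200 t=1:−1/518400 t=2:+1/2419200 = -1/907200
(3j)²=56/3315 [(7 2 7; 0 0 0)], sign=+1
Σ_t [1,2]: t=1:−1/14515200 t=2:+1/4354560 = 1/6220800
(3j)²=77/4420 [(7 2 7; -4 1 3)], sign=+1
⇒ 4πI² = 16170/48841
I = (+1)√(16170/48841/(4π)) = 0.16231468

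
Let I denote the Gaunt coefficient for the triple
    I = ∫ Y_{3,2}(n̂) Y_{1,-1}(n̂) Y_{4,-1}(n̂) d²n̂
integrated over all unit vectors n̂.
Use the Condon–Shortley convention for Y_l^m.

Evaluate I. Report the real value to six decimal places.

-0.106622

m-sum 0 ✓  L=8 even ✓  2≤4≤4 ✓
Π(2lᵢ+1) = 7×3×9 = 189
triangle coeff Δ(3,1,4) = 1/252
Σ_t [0,0]: t=0:+1/36 = 1/36
(3j)²=4/63 [(3 1 4; 0 0 0)], sign=+1
Σ_t [0,0]: t=0:+1/240 = 1/240
(3j)²=1/84 [(3 1 4; 2 -1 -1)], sign=-1
⇒ 4πI² = 1/7
I = (-1)√(1/7/(4π)) = -0.10662181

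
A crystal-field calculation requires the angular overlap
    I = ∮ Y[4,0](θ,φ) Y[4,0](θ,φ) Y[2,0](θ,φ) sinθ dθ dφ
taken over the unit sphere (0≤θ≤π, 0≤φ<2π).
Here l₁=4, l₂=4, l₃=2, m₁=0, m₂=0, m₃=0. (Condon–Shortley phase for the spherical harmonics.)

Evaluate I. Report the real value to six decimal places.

0.163840

Rules hold: Σm=0, L=10 even, 0≤2≤8.
N = 9·9·5 = 405
Δ = 6!·2!·2!/11! = 1/13860
Racah Σ t=2..4: t=2:+1/192 t=3:−1/36 t=4:+1/192 = -5/288
⇒ 3j(4 4 2; 0 0 0)² = 20/693, sgn -1
(m-triple is (0,0,0) — same symbol as above.)
4πI² = N·(3j₀)²·(3jₘ)² = 2000/5929
I = +1·√(0.337325/4π) = 0.16383977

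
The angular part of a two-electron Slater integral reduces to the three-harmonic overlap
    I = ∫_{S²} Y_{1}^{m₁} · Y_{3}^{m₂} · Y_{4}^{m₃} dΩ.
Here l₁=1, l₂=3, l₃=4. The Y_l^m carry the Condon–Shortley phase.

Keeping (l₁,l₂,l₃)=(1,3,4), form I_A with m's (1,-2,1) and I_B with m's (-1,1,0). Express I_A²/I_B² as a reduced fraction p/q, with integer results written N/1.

1/2

Shared (l₁,l₂,l₃)=(1,3,4): N and (l;000)² cancel in I_A²/I_B².
A: Δ = 0!·2!·6!/9! = 1/252; Racah Σ t=0..0: t=0:+1/240 = 1/240; ⇒ 3j(1 3 4; 1 -2 1)² = 1/84, sgn -1
B: Δ = 0!·2!·6!/9! = 1/252; Racah Σ t=0..0: t=0:+1/96 = 1/96; ⇒ 3j(1 3 4; -1 1 0)² = 1/42, sgn +1
I_A²/I_B² = (1/84)/(1/42) = 1/2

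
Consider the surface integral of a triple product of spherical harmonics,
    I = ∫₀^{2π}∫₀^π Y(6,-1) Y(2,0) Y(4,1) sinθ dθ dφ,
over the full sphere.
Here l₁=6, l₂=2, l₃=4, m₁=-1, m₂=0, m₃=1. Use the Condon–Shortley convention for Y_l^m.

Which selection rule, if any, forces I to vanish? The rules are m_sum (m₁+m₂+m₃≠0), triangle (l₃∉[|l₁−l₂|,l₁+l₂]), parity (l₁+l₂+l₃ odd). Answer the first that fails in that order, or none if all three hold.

none

azimuthal sum: -1 + 0 + 1 = 0  ✓
4 ≤ 4 ≤ 8 (triangle on l)  ✓
L = 6 + 2 + 4 = 12 (even)  ✓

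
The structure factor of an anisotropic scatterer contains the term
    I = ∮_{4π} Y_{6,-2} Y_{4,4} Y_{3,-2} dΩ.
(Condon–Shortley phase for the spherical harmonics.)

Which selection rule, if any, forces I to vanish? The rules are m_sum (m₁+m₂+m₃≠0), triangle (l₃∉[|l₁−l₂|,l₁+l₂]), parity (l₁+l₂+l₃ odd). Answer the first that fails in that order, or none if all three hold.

parity

m₁+m₂+m₃ = -2 + 4 − 2 = 0  ✓
triangle: |6−4|=2 ≤ l₃=3 ≤ 6+4=10  ✓
parity: l₁+l₂+l₃ = 13 is odd  ✗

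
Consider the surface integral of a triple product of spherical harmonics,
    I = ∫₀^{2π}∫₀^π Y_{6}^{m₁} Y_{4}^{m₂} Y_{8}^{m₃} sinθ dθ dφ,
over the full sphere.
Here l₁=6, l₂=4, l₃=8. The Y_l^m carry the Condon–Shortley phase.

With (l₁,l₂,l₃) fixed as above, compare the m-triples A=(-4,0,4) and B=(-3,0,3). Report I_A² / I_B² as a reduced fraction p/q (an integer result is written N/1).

l's match ⇒ only the (l;m) 3-j factors differ between A and B.
A: triangle coeff Δ(6,4,8) = 1/23279256; Σ_t [0,2]: t=0:+1/348364800 t=1:−1/13063680 t=2:+1/7741440 = 29/522547200; (3j)²=1682/264537 [(6 4 8; -4 0 4)], sign=+1
B: triangle coeff Δ(6,4,8) = 1/23279256; Σ_t [0,2]: t=0:+1/34836480 t=1:−1/2903040 t=2:+1/2903040 = 1/34836480; (3j)²=25/117572 [(6 4 8; -3 0 3)], sign=-1
I_A²/I_B² = (1682/264537)/(25/117572) = 6728/225

6728/225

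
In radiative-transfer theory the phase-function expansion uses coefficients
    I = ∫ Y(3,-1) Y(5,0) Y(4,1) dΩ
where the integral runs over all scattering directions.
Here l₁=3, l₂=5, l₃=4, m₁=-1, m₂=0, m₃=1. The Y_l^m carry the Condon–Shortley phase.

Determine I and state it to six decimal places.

Checks pass: Σm=0; 12 even; l₃=4∈[2,8].
(2·3+1)(2·5+1)(2·4+1) = 693
Δ: 4! 2! 6! / 13! → 1/180180
sum: t=1:−1/576 t=2:+1/144 t=3:−1/576 = 1/288
3j²(3 5 4; 0 0 0) = Δ·Π!·Σ² = 20/1001  (sign +1)
sum: t=2:+1/288 t=3:−1/288 t=4:+1/5760 = 1/5760
3j²(3 5 4; -1 0 1) = Δ·Π!·Σ² = 1/12012  (sign -1)
combine: 4πI² = 693·20/1001·1/12012 = 15/13013
take √, sign -1: I = -0.00957750

-0.009577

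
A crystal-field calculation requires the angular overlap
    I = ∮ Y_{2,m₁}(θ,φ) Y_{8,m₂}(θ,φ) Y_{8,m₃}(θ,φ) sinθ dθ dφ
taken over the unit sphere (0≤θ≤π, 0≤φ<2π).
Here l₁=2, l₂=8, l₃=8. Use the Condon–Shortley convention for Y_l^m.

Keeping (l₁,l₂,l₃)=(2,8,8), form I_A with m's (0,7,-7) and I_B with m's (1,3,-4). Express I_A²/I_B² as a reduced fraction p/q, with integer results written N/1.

125/98

l's match ⇒ only the (l;m) 3-j factors differ between A and B.
A: triangle coeff Δ(2,8,8) = 1/348840; Σ_t [1,2]: t=1:−1/87178291200 t=2:+1/24908083200 = 1/34871316480; (3j)²=125/7752 [(2 8 8; 0 7 -7)], sign=-1
B: triangle coeff Δ(2,8,8) = 1/348840; Σ_t [0,1]: t=0:+1/479001600 t=1:−1/174182400 = -1/273715200; (3j)²=49/3876 [(2 8 8; 1 3 -4)], sign=-1
I_A²/I_B² = (125/7752)/(49/3876) = 125/98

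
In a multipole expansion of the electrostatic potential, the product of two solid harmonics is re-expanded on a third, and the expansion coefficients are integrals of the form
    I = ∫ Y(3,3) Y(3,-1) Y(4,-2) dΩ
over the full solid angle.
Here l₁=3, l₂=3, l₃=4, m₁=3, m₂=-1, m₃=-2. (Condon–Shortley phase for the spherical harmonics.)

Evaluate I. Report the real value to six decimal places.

Checks pass: Σm=0; 10 even; l₃=4∈[0,6].
(2·3+1)(2·3+1)(2·4+1) = 441
Δ: 2! 4! 4! / 11! → 1/34650
sum: t=0:+1/72 t=1:−1/16 t=2:+1/72 = -5/144
3j²(3 3 4; 0 0 0) = Δ·Π!·Σ² = 2/77  (sign -1)
sum: t=0:+1/192 = 1/192
3j²(3 3 4; 3 -1 -2) = Δ·Π!·Σ² = 3/77  (sign +1)
combine: 4πI² = 441·2/77·3/77 = 54/121
take √, sign -1: I = -0.18845135

-0.188451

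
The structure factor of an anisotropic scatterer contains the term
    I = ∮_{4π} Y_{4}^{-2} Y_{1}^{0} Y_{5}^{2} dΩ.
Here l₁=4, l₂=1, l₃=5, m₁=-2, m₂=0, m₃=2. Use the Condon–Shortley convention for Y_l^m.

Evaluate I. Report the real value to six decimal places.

0.225034

Rules hold: Σm=0, L=10 even, 3≤5≤5.
N = 9·3·11 = 297
Δ = 0!·8!·2!/11! = 1/495
Racah Σ t=0..0: t=0:+1/576 = 1/576
⇒ 3j(4 1 5; 0 0 0)² = 5/99, sgn -1
Racah Σ t=0..0: t=0:+1/1440 = 1/1440
⇒ 3j(4 1 5; -2 0 2)² = 7/165, sgn -1
4πI² = N·(3j₀)²·(3jₘ)² = 7/11
I = +1·√(0.636364/4π) = 0.22503380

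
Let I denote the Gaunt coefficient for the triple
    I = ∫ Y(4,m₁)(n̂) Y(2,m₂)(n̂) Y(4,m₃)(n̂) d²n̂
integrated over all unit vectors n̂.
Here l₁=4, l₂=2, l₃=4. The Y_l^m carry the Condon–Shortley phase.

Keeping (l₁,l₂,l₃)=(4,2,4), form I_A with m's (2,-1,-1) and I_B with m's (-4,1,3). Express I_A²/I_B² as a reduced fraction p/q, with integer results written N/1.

Same 4,2,4: normalisation and zero-m 3j drop out of the ratio.
A: Δ: 2! 6! 2! / 11! → 1/13860; sum: t=0:+1/96 t=1:−1/240 = 1/160; 3j²(4 2 4; 2 -1 -1) = Δ·Π!·Σ² = 27/1540  (sign -1)
B: Δ: 2! 6! 2! / 11! → 1/13860; sum: t=2:+1/1440 = 1/1440; 3j²(4 2 4; -4 1 3) = Δ·Π!·Σ² = 7/165  (sign -1)
I_A²/I_B² = (27/1540)/(7/165) = 81/196

81/196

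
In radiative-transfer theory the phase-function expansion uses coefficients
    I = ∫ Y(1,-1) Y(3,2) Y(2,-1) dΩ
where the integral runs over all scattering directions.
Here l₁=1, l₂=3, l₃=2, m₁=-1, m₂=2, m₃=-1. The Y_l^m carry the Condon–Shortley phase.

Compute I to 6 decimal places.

0.261169

Rules hold: Σm=0, L=6 even, 2≤2≤4.
N = 3·7·5 = 105
Δ = 2!·0!·4!/7! = 1/105
Racah Σ t=1..1: t=1:−1/4 = -1/4
⇒ 3j(1 3 2; 0 0 0)² = 3/35, sgn -1
Racah Σ t=2..2: t=2:+1/12 = 1/12
⇒ 3j(1 3 2; -1 2 -1)² = 2/21, sgn -1
4πI² = N·(3j₀)²·(3jₘ)² = 6/7
I = +1·√(0.857143/4π) = 0.26116903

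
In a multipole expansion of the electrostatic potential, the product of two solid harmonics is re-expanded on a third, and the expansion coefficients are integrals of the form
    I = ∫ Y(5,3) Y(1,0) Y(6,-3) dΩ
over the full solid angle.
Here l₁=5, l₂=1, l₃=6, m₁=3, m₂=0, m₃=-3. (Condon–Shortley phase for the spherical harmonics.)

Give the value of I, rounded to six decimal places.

-0.212310

m-sum 0 ✓  L=12 even ✓  4≤6≤6 ✓
Π(2lᵢ+1) = 11×3×13 = 429
triangle coeff Δ(5,1,6) = 1/858
Σ_t [0,0]: t=0:+1/14400 = 1/14400
(3j)²=6/143 [(5 1 6; 0 0 0)], sign=+1
Σ_t [0,0]: t=0:+1/80640 = 1/80640
(3j)²=9/286 [(5 1 6; 3 0 -3)], sign=-1
⇒ 4πI² = 81/143
I = (-1)√(81/143/(4π)) = -0.21230956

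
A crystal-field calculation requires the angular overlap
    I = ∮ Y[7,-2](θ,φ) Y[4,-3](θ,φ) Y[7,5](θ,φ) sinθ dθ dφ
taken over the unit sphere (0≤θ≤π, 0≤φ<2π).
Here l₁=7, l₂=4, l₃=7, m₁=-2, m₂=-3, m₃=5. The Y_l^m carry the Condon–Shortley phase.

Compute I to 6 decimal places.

m-sum 0 ✓  L=18 even ✓  3≤7≤11 ✓
Π(2lᵢ+1) = 15×9×15 = 2025
triangle coeff Δ(7,4,7) = 1/58198140
Σ_t [0,4]: t=0:+1/17418240 t=1:−1/622080 t=2:+1/230400 t=3:−1/622080 t=4:+1/17418240 = 1/806400
(3j)²=2268/230945 [(7 4 7; 0 0 0)], sign=-1
Σ_t [0,1]: t=0:+1/52254720 t=1:−1/11612160 = -1/14929920
(3j)²=1225/75582 [(7 4 7; -2 -3 5)], sign=-1
⇒ 4πI² = 62511750/193947611
I = (+1)√(62511750/193947611/(4π)) = 0.16015248

0.160152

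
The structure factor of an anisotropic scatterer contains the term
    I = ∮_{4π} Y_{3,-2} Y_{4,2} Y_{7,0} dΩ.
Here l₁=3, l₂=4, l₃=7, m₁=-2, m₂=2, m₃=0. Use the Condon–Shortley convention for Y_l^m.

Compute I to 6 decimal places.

0.081694

Rules hold: Σm=0, L=14 even, 1≤7≤7.
N = 7·9·15 = 945
Δ = 0!·6!·8!/15! = 1/45045
Racah Σ t=0..0: t=0:+1/20736 = 1/20736
⇒ 3j(3 4 7; 0 0 0)² = 35/1287, sgn -1
Racah Σ t=0..0: t=0:+1/172800 = 1/172800
⇒ 3j(3 4 7; -2 2 0)² = 7/2145, sgn -1
4πI² = N·(3j₀)²·(3jₘ)² = 1715/20449
I = +1·√(0.0838672/4π) = 0.08169418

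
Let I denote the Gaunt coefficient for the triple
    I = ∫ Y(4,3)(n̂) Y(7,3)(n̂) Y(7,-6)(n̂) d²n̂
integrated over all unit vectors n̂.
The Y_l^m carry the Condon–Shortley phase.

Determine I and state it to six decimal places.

Rules hold: Σm=0, L=18 even, 3≤7≤11.
N = 9·15·15 = 2025
Δ = 4!·4!·10!/19! = 1/58198140
Racah Σ t=0..4: t=0:+1/17418240 t=1:−1/622080 t=2:+1/230400 t=3:−1/622080 t=4:+1/17418240 = 1/806400
⇒ 3j(4 7 7; 0 0 0)² = 2268/230945, sgn -1
Racah Σ t=0..1: t=0:+1/522547200 t=1:−1/52254720 = -1/58060800
⇒ 3j(4 7 7; 3 3 -6)² = 9/646, sgn +1
4πI² = N·(3j₀)²·(3jₘ)² = 4133430/14919047
I = -1·√(0.277057/4π) = -0.14848406

-0.148484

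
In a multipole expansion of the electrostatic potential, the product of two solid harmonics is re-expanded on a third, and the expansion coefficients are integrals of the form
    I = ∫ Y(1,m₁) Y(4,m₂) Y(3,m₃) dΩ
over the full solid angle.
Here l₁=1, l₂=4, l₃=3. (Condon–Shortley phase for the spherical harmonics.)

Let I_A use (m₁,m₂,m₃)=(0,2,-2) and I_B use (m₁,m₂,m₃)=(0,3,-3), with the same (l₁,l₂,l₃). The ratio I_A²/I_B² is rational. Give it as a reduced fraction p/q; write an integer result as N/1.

12/7

Same 1,4,3: normalisation and zero-m 3j drop out of the ratio.
A: Δ: 2! 0! 6! / 9! → 1/252; sum: t=1:−1/120 = -1/120; 3j²(1 4 3; 0 2 -2) = Δ·Π!·Σ² = 1/21  (sign +1)
B: Δ: 2! 0! 6! / 9! → 1/252; sum: t=1:−1/720 = -1/720; 3j²(1 4 3; 0 3 -3) = Δ·Π!·Σ² = 1/36  (sign -1)
I_A²/I_B² = (1/21)/(1/36) = 12/7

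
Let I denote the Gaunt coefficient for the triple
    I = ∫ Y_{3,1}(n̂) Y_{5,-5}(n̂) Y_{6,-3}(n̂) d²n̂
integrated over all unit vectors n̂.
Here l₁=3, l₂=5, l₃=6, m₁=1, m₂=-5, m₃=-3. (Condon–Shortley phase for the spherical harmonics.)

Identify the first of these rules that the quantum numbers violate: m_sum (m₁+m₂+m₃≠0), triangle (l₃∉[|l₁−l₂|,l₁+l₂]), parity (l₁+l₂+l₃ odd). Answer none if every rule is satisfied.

m₁+m₂+m₃ = 1 − 5 − 3 = -7  ✗
triangle: |3−5|=2 ≤ l₃=6 ≤ 3+5=8
parity: l₁+l₂+l₃ = 14 is even

m_sum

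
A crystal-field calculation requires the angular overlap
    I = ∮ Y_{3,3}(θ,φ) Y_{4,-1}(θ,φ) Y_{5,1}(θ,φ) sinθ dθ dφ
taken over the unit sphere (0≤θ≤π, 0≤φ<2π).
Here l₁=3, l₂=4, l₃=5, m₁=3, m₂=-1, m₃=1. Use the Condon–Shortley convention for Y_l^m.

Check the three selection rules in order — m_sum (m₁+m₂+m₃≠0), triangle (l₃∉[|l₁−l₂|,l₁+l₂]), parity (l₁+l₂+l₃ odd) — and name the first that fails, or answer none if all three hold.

m_sum

m₁+m₂+m₃ = 3 − 1 + 1 = 3  ✗
triangle: |3−4|=1 ≤ l₃=5 ≤ 3+4=7
parity: l₁+l₂+l₃ = 12 is even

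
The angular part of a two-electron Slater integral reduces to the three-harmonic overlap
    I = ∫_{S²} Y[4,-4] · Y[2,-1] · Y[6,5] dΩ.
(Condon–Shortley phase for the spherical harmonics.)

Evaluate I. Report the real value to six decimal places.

Rules hold: Σm=0, L=12 even, 2≤6≤6.
N = 9·5·13 = 585
Δ = 0!·8!·4!/13! = 1/6435
Racah Σ t=0..0: t=0:+1/2304 = 1/2304
⇒ 3j(4 2 6; 0 0 0)² = 5/143, sgn +1
Racah Σ t=0..0: t=0:+1/241920 = 1/241920
⇒ 3j(4 2 6; -4 -1 5)² = 1/39, sgn -1
4πI² = N·(3j₀)²·(3jₘ)² = 75/143
I = -1·√(0.524476/4π) = -0.20429497

-0.204295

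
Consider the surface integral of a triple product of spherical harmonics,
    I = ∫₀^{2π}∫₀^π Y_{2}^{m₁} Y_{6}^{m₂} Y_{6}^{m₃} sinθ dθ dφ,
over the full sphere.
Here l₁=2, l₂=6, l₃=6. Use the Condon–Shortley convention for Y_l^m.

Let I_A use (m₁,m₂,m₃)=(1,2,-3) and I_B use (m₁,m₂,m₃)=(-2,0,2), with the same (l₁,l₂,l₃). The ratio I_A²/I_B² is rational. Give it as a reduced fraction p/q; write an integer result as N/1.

Same 2,6,6: normalisation and zero-m 3j drop out of the ratio.
A: Δ: 2! 2! 10! / 15! → 1/90090; sum: t=0:+1/161280 t=1:−1/60480 = -1/96768; 3j²(2 6 6; 1 2 -3) = Δ·Π!·Σ² = 15/1001  (sign +1)
B: Δ: 2! 2! 10! / 15! → 1/90090; sum: t=2:+1/69120 = 1/69120; 3j²(2 6 6; -2 0 2) = Δ·Π!·Σ² = 4/143  (sign +1)
I_A²/I_B² = (15/1001)/(4/143) = 15/28

15/28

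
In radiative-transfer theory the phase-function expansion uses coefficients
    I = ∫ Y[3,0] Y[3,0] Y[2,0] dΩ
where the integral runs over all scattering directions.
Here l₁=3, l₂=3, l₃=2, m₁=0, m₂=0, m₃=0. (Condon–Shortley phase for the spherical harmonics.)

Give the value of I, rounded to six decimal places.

Checks pass: Σm=0; 8 even; l₃=2∈[0,6].
(2·3+1)(2·3+1)(2·2+1) = 245
Δ: 4! 2! 2! / 9! → 1/3780
sum: t=1:−1/24 t=2:+1/4 t=3:−1/24 = 1/6
3j²(3 3 2; 0 0 0) = Δ·Π!·Σ² = 4/105  (sign +1)
(m-triple is (0,0,0) — same symbol as above.)
combine: 4πI² = 245·4/105·4/105 = 16/45
take √, sign +1: I = 0.16820883

0.168209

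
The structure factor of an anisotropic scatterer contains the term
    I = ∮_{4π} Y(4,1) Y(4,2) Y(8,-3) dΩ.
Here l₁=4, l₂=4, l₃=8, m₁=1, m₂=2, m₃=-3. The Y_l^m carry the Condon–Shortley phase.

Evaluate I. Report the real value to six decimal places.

-0.227643

Checks pass: Σm=0; 16 even; l₃=8∈[0,8].
(2·4+1)(2·4+1)(2·8+1) = 1377
Δ: 0! 8! 8! / 17! → 1/218790
sum: t=0:+1/331776 = 1/331776
3j²(4 4 8; 0 0 0) = Δ·Π!·Σ² = 490/21879  (sign +1)
sum: t=0:+1/1036800 = 1/1036800
3j²(4 4 8; 1 2 -3) = Δ·Π!·Σ² = 14/663  (sign -1)
combine: 4πI² = 1377·490/21879·14/663 = 20580/31603
take √, sign -1: I = -0.22764263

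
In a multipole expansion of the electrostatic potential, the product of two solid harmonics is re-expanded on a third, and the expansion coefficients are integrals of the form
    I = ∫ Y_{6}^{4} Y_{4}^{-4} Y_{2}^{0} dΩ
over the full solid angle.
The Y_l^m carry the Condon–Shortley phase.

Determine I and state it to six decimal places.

Rules hold: Σm=0, L=12 even, 2≤2≤10.
N = 13·9·5 = 585
Δ = 8!·4!·0!/13! = 1/6435
Racah Σ t=4..4: t=4:+1/2304 = 1/2304
⇒ 3j(6 4 2; 0 0 0)² = 5/143, sgn +1
Racah Σ t=0..0: t=0:+1/161280 = 1/161280
⇒ 3j(6 4 2; 4 -4 0)² = 1/143, sgn +1
4πI² = N·(3j₀)²·(3jₘ)² = 225/1573
I = +1·√(0.143039/4π) = 0.10668957

0.106690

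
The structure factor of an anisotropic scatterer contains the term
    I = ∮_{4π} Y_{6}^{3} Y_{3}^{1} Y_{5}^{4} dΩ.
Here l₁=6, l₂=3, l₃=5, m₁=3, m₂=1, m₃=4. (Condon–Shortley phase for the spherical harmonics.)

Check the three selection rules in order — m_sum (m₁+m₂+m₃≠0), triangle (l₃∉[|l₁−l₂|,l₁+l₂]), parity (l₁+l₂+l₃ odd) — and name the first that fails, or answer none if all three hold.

m₁+m₂+m₃ = 3 + 1 + 4 = 8  ✗
triangle: |6−3|=3 ≤ l₃=5 ≤ 6+3=9
parity: l₁+l₂+l₃ = 14 is even

m_sum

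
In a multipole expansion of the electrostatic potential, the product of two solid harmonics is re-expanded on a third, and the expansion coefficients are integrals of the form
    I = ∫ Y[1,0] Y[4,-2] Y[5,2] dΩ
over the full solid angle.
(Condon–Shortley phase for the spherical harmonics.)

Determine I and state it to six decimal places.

0.225034

m-sum 0 ✓  L=10 even ✓  3≤5≤5 ✓
Π(2lᵢ+1) = 3×9×11 = 297
triangle coeff Δ(1,4,5) = 1/495
Σ_t [0,0]: t=0:+1/576 = 1/576
(3j)²=5/99 [(1 4 5; 0 0 0)], sign=-1
Σ_t [0,0]: t=0:+1/1440 = 1/1440
(3j)²=7/165 [(1 4 5; 0 -2 2)], sign=-1
⇒ 4πI² = 7/11
I = (+1)√(7/11/(4π)) = 0.22503380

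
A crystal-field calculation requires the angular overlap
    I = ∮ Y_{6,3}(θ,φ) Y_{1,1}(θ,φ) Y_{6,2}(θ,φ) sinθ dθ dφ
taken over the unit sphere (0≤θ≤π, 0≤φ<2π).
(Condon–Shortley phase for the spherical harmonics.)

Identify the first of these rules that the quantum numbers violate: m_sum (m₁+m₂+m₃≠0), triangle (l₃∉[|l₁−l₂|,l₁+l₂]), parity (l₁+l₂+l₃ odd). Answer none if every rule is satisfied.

m₁+m₂+m₃ = 3 + 1 + 2 = 6  ✗
triangle: |6−1|=5 ≤ l₃=6 ≤ 6+1=7
parity: l₁+l₂+l₃ = 13 is odd

m_sum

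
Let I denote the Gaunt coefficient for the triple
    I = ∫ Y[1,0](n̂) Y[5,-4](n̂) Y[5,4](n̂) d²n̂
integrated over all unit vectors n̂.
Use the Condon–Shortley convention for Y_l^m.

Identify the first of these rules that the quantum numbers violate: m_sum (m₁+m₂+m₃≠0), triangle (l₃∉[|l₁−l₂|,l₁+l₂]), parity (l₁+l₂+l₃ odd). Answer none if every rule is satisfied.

parity

m₁+m₂+m₃ = 0 − 4 + 4 = 0  ✓
triangle: |1−5|=4 ≤ l₃=5 ≤ 1+5=6  ✓
parity: l₁+l₂+l₃ = 11 is odd  ✗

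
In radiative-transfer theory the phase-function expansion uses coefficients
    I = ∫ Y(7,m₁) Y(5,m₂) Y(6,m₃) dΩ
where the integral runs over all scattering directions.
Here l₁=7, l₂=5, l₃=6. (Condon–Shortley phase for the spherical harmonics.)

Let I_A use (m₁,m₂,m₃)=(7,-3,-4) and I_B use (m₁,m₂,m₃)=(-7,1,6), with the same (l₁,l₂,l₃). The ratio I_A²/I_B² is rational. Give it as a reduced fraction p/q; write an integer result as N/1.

Same 7,5,6: normalisation and zero-m 3j drop out of the ratio.
A: Δ: 6! 8! 4! / 19! → 1/174594420; sum: t=0:+1/116121600 = 1/116121600; 3j²(7 5 6; 7 -3 -4) = Δ·Π!·Σ² = 7/323  (sign +1)
B: Δ: 6! 8! 4! / 19! → 1/174594420; sum: t=6:+1/696729600 = 1/696729600; 3j²(7 5 6; -7 1 6) = Δ·Π!·Σ² = 11/1292  (sign +1)
I_A²/I_B² = (7/323)/(11/1292) = 28/11

28/11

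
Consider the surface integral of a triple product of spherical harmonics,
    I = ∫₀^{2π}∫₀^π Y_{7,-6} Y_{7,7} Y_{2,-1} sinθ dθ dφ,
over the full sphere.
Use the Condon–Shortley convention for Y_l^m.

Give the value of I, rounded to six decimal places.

Checks pass: Σm=0; 16 even; l₃=2∈[0,14].
(2·7+1)(2·7+1)(2·2+1) = 1125
Δ: 12! 2! 2! / 17! → 1/185640
sum: t=5:−1/2419200 t=6:+1/518400 t=7:−1/2419200 = 1/907200
3j²(7 7 2; 0 0 0) = Δ·Π!·Σ² = 56/3315  (sign +1)
sum: t=12:+1/958003200 = 1/958003200
3j²(7 7 2; -6 7 -1) = Δ·Π!·Σ² = 13/680  (sign -1)
combine: 4πI² = 1125·56/3315·13/680 = 105/289
take √, sign -1: I = -0.17003597

-0.170036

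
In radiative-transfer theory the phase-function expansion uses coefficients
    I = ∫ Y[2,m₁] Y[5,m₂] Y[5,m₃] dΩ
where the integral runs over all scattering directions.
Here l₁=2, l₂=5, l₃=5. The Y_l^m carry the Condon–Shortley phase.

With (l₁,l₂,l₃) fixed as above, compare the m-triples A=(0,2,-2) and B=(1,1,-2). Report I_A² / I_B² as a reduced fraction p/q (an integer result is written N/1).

l's match ⇒ only the (l;m) 3-j factors differ between A and B.
A: triangle coeff Δ(2,5,5) = 1/38610; Σ_t [0,2]: t=0:+1/20160 t=1:−1/1440 t=2:+1/2880 = -1/3360; (3j)²=6/715 [(2 5 5; 0 2 -2)], sign=+1
B: triangle coeff Δ(2,5,5) = 1/38610; Σ_t [0,1]: t=0:+1/2880 t=1:−1/1440 = -1/2880; (3j)²=7/715 [(2 5 5; 1 1 -2)], sign=+1
I_A²/I_B² = (6/715)/(7/715) = 6/7

6/7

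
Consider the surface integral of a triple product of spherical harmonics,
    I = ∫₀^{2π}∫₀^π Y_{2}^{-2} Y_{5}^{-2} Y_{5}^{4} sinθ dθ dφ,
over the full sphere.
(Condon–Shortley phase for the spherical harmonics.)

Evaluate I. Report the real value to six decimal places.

-0.137240

Rules hold: Σm=0, L=12 even, 3≤5≤7.
N = 5·11·11 = 605
Δ = 2!·2!·8!/13! = 1/38610
Racah Σ t=0..2: t=0:+1/2880 t=1:−1/576 t=2:+1/2880 = -1/960
⇒ 3j(2 5 5; 0 0 0)² = 10/429, sgn +1
Racah Σ t=2..2: t=2:+1/20160 = 1/20160
⇒ 3j(2 5 5; -2 -2 4)² = 12/715, sgn -1
4πI² = N·(3j₀)²·(3jₘ)² = 40/169
I = -1·√(0.236686/4π) = -0.13724032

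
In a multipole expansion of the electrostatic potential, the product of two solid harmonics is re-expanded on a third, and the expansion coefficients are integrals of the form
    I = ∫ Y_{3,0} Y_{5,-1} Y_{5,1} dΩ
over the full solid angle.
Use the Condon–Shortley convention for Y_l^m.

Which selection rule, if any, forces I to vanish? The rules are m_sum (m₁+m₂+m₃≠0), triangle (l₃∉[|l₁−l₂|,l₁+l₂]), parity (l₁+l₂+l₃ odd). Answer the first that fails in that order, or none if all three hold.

parity

m₁+m₂+m₃ = 0 − 1 + 1 = 0  ✓
triangle: |3−5|=2 ≤ l₃=5 ≤ 3+5=8  ✓
parity: l₁+l₂+l₃ = 13 is odd  ✗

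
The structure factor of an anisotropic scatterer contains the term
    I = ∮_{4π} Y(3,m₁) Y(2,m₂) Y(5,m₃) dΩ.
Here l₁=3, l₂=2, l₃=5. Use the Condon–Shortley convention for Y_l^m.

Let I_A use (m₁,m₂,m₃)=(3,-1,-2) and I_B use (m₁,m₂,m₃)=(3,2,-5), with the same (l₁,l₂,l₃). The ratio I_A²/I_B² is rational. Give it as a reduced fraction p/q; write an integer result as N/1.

Shared (l₁,l₂,l₃)=(3,2,5): N and (l;000)² cancel in I_A²/I_B².
A: Δ = 0!·6!·4!/11! = 1/2310; Racah Σ t=0..0: t=0:+1/4320 = 1/4320; ⇒ 3j(3 2 5; 3 -1 -2)² = 1/330, sgn -1
B: Δ = 0!·6!·4!/11! = 1/2310; Racah Σ t=0..0: t=0:+1/17280 = 1/17280; ⇒ 3j(3 2 5; 3 2 -5)² = 1/11, sgn +1
I_A²/I_B² = (1/330)/(1/11) = 1/30

1/30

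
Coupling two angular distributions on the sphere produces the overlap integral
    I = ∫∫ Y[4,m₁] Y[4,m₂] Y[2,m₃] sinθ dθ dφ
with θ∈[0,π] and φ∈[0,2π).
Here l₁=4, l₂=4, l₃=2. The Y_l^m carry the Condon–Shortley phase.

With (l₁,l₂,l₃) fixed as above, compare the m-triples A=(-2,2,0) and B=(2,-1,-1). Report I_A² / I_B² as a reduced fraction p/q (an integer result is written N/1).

l's match ⇒ only the (l;m) 3-j factors differ between A and B.
A: triangle coeff Δ(4,4,2) = 1/13860; Σ_t [4,6]: t=4:+1/192 t=5:−1/120 t=6:+1/2880 = -1/360; (3j)²=16/3465 [(4 4 2; -2 2 0)], sign=-1
B: triangle coeff Δ(4,4,2) = 1/13860; Σ_t [1,2]: t=1:−1/240 t=2:+1/96 = 1/160; (3j)²=27/1540 [(4 4 2; 2 -1 -1)], sign=-1
I_A²/I_B² = (16/3465)/(27/1540) = 64/243

64/243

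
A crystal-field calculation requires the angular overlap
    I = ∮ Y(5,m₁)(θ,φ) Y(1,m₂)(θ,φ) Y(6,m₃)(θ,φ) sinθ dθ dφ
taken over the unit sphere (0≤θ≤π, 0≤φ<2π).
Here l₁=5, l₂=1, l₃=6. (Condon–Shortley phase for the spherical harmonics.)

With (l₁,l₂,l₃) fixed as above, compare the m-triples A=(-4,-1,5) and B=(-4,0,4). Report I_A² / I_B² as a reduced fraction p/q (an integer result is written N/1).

11/4

Same 5,1,6: normalisation and zero-m 3j drop out of the ratio.
A: Δ: 0! 10! 2! / 13! → 1/858; sum: t=0:+1/725760 = 1/725760; 3j²(5 1 6; -4 -1 5) = Δ·Π!·Σ² = 5/78  (sign -1)
B: Δ: 0! 10! 2! / 13! → 1/858; sum: t=0:+1/362880 = 1/362880; 3j²(5 1 6; -4 0 4) = Δ·Π!·Σ² = 10/429  (sign +1)
I_A²/I_B² = (5/78)/(10/429) = 11/4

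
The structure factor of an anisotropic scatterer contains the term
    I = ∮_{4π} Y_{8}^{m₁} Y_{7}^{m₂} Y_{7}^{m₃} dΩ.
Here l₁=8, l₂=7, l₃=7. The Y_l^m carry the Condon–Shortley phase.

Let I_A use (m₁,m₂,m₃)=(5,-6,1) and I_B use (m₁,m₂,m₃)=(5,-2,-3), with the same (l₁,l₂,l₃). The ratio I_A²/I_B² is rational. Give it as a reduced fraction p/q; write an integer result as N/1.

Same 8,7,7: normalisation and zero-m 3j drop out of the ratio.
A: Δ: 8! 8! 6! / 23! → 1/22086194130; sum: t=0:+1/3483648000 t=1:−1/5225472000 = 1/10450944000; 3j²(8 7 7; 5 -6 1) = Δ·Π!·Σ² = 104/37145  (sign +1)
B: Δ: 8! 8! 6! / 23! → 1/22086194130; sum: t=0:+1/3483648000 t=1:−1/348364800 t=2:+1/261273600 t=3:−1/1393459200 = 11/20901888000; 3j²(8 7 7; 5 -2 -3) = Δ·Π!·Σ² = 66/37145  (sign +1)
I_A²/I_B² = (104/37145)/(66/37145) = 52/33

52/33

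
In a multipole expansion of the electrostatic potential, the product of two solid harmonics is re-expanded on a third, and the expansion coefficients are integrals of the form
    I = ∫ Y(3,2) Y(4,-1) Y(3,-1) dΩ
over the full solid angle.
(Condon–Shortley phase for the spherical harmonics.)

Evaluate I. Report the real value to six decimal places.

0.145070

Checks pass: Σm=0; 10 even; l₃=3∈[1,7].
(2·3+1)(2·4+1)(2·3+1) = 441
Δ: 4! 2! 4! / 11! → 1/34650
sum: t=1:−1/72 t=2:+1/16 t=3:−1/72 = 5/144
3j²(3 4 3; 0 0 0) = Δ·Π!·Σ² = 2/77  (sign -1)
sum: t=0:+1/144 t=1:−1/48 = -1/72
3j²(3 4 3; 2 -1 -1) = Δ·Π!·Σ² = 16/693  (sign -1)
combine: 4πI² = 441·2/77·16/693 = 32/121
take √, sign +1: I = 0.14506992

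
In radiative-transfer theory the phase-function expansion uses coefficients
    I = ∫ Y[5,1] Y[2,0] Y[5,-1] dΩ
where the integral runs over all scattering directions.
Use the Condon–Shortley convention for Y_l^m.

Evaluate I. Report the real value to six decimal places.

-0.145565

Rules hold: Σm=0, L=12 even, 3≤5≤7.
N = 11·5·11 = 605
Δ = 2!·8!·2!/13! = 1/38610
Racah Σ t=0..2: t=0:+1/2880 t=1:−1/576 t=2:+1/2880 = -1/960
⇒ 3j(5 2 5; 0 0 0)² = 10/429, sgn +1
Racah Σ t=0..2: t=0:+1/2304 t=1:−1/720 t=2:+1/5760 = -1/1280
⇒ 3j(5 2 5; 1 0 -1)² = 27/1430, sgn -1
4πI² = N·(3j₀)²·(3jₘ)² = 45/169
I = -1·√(0.266272/4π) = -0.14556534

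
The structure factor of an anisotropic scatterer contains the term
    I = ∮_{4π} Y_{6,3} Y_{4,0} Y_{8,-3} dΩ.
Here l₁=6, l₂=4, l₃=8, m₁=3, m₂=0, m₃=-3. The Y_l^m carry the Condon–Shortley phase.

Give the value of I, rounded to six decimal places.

Rules hold: Σm=0, L=18 even, 2≤8≤10.
N = 13·9·17 = 1989
Δ = 2!·10!·6!/19! = 1/23279256
Racah Σ t=0..2: t=0:+1/1658880 t=1:−1/518400 t=2:+1/1658880 = -1/1382400
⇒ 3j(6 4 8; 0 0 0)² = 504/46189, sgn -1
Racah Σ t=0..2: t=0:+1/2903040 t=1:−1/2903040 t=2:+1/34836480 = 1/34836480
⇒ 3j(6 4 8; 3 0 -3)² = 25/117572, sgn -1
4πI² = N·(3j₀)²·(3jₘ)² = 4050/877591
I = +1·√(0.00461491/4π) = 0.01916357

0.019164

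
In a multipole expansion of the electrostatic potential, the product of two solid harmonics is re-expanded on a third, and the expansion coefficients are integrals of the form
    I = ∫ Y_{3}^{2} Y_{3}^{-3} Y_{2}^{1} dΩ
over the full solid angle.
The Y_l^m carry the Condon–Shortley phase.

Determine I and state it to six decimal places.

Checks pass: Σm=0; 8 even; l₃=2∈[0,6].
(2·3+1)(2·3+1)(2·2+1) = 245
Δ: 4! 2! 2! / 9! → 1/3780
sum: t=1:−1/24 t=2:+1/4 t=3:−1/24 = 1/6
3j²(3 3 2; 0 0 0) = Δ·Π!·Σ² = 4/105  (sign +1)
sum: t=0:+1/48 = 1/48
3j²(3 3 2; 2 -3 1) = Δ·Π!·Σ² = 5/84  (sign -1)
combine: 4πI² = 245·4/105·5/84 = 5/9
take √, sign -1: I = -0.21026104

-0.210261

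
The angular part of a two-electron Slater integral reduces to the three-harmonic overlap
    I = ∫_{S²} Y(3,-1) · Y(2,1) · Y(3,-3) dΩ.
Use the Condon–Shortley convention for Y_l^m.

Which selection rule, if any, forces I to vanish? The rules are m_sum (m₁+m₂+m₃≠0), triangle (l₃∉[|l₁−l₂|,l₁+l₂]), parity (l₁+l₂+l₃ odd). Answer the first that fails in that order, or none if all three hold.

Σmᵢ = -3  ✗
l₃∈[|l₁−l₂|,l₁+l₂]=[1,5], have l₃=3
Σlᵢ = 8 ⇒ even

m_sum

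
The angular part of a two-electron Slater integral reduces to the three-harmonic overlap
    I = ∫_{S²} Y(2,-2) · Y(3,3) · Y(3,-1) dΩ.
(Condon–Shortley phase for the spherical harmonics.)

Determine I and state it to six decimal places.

0.132981

Checks pass: Σm=0; 8 even; l₃=3∈[1,5].
(2·2+1)(2·3+1)(2·3+1) = 245
Δ: 2! 2! 4! / 9! → 1/3780
sum: t=0:+1/24 t=1:−1/4 t=2:+1/24 = -1/6
3j²(2 3 3; 0 0 0) = Δ·Π!·Σ² = 4/105  (sign +1)
sum: t=2:+1/96 = 1/96
3j²(2 3 3; -2 3 -1) = Δ·Π!·Σ² = 1/42  (sign +1)
combine: 4πI² = 245·4/105·1/42 = 2/9
take √, sign +1: I = 0.13298076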